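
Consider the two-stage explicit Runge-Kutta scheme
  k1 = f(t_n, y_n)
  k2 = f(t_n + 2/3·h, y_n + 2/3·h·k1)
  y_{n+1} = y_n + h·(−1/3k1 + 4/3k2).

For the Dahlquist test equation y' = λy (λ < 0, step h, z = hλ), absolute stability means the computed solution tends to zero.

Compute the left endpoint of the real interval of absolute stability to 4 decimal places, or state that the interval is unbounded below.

z* = -1.1250.

With y'=λy (z=hλ):
  k1=λy_n ⇒ h·k1=z·y_n;  k2=λ(1+2/3z)y_n ⇒ h·k2=z(1+2/3z)y_n
  y_{n+1}/y_n = 1 − 1/3z + 4/3z(1+2/3z) = 1 + z + 8/9z²
  ⇒ R(z) = 1 + z + 8/9z².

Boundary: |R(x)|=1, x<0.
x=-1.35: |R|=1.2700
R=1: x+8/9x²=0 ⇒ x=−9/8=-1.1250; min R=1−1/(4·8/9)=0.7188>−1
Confirm numerically:
  x=-0.950: |R|=0.85222 <1
  x=-0.547: |R|=0.71896 <1
  x=-0.463: |R|=0.72755 <1
  x=-0.462: |R|=0.72773 <1
  x=-1.276: |R|=1.17127 >1
  x=-1.215: |R|=1.09720 >1
  x=-1.156: |R|=1.03185 >1
So |R|<1 on (-1.1250, 0).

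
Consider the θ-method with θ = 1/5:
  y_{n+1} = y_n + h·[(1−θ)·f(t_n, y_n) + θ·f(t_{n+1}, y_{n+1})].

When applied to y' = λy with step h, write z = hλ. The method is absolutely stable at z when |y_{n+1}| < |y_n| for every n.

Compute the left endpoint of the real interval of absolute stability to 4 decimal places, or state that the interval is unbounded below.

left endpoint -3.3333.

Set f=λy, z=hλ:
  y_{n+1} = y_n + z·[4/5·y_n + 1/5·y_{n+1}] ⇒ (1 − 1/5z)y_{n+1} = (1 + 4/5z)y_n
  so R(z) = (1 + 4/5z)/(1 − 1/5z).

Boundary: |R(x)|=1, x<0.
x=-1.74: |R|=0.2908
R=−1: 1+4/5x = −1+1/5x ⇒ -3/5x=2 ⇒ x=2/(-3/5)=-3.3333
Confirm numerically:
  x=-2.941: |R|=0.85178 <1
  x=-2.651: |R|=0.73245 <1
  x=-2.250: |R|=0.55172 <1
  x=-1.922: |R|=0.38833 <1
  x=-3.860: |R|=1.17833 >1
  x=-3.688: |R|=1.12247 >1
Interval (-3.3333, 0).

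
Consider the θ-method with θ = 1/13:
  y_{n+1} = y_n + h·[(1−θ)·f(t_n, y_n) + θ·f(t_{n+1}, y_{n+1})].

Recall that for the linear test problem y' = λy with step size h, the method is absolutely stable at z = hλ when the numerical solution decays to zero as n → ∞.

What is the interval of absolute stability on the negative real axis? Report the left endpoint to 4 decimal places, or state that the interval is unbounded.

On y'=λy, z=hλ:
  y_{n+1} = y_n + z·[12/13·y_n + 1/13·y_{n+1}] ⇒ (1 − 1/13z)y_{n+1} = (1 + 12/13z)y_n
  Hence R(z) = (1 + 12/13z)/(1 − 1/13z).

Boundary: |R(x)|=1, x<0.
x=-0.7: |R|=0.3358
R=−1: 1+12/13x = −1+1/13x ⇒ -11/13x=2 ⇒ x=2/(-11/13)=-2.3636
Confirm numerically:
  x=-1.420: |R|=0.28017 <1
  x=-1.414: |R|=0.27529 <1
  x=-1.233: |R|=0.12619 <1
  x=-2.870: |R|=1.35098 >1
  x=-2.390: |R|=1.01884 >1
Stable set (-2.3636, 0).

z∈(-2.3636,0).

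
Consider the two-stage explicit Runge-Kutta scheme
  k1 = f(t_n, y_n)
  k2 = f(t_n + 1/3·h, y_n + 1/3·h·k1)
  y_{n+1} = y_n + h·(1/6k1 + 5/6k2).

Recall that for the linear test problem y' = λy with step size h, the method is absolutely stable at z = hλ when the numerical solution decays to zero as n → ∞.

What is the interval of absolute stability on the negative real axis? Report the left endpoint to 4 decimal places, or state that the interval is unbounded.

Test eqn y'=λy, z=hλ:
  k1=λy_n ⇒ h·k1=z·y_n;  k2=λ(1+1/3z)y_n ⇒ h·k2=z(1+1/3z)y_n
  y_{n+1}/y_n = 1 + 1/6z + 5/6z(1+1/3z) = 1 + z + 5/18z²
  Hence R(z) = 1 + z + 5/18z².

Need |R(x)|<1, x<0.
x=-0.86: |R|=0.3454
R=1: x+5/18x²=0 ⇒ x=−18/5=-3.6000; min R=1−1/(4·5/18)=0.1000>−1
Confirm numerically:
  x=-3.078: |R|=0.55369 <1
  x=-2.525: |R|=0.24601 <1
  x=-2.369: |R|=0.18993 <1
  x=-2.349: |R|=0.18372 <1
  x=-3.908: |R|=1.33435 >1
  x=-3.816: |R|=1.22896 >1
  x=-3.637: |R|=1.03738 >1
Stable set (-3.6000, 0).

(-3.6000, 0).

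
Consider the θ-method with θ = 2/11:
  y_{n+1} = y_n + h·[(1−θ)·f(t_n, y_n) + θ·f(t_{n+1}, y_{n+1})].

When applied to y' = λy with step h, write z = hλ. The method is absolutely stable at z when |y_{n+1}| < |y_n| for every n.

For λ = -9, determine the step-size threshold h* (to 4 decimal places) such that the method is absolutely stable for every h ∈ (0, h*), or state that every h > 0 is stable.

(-3.1429,0); λ=-9 ⇒ h* = (22/7)/9 = 0.3492.

On y'=λy, z=hλ:
  y_{n+1} = y_n + z·[9/11·y_n + 2/11·y_{n+1}] ⇒ (1 − 2/11z)y_{n+1} = (1 + 9/11z)y_n
  so R(z) = (1 + 9/11z)/(1 − 2/11z).

Solve |R(x)|<1 on ℝ⁻.
x=-0.45: |R|=0.5840
R=−1: 1+9/11x = −1+2/11x ⇒ -7/11x=2 ⇒ x=2/(-7/11)=-3.1429
Confirm numerically:
  x=-3.039: |R|=0.95743 <1
  x=-2.877: |R|=0.88892 <1
  x=-1.402: |R|=0.11721 <1
  x=-1.368: |R|=0.09552 <1
  x=-3.654: |R|=1.19543 >1
  x=-3.293: |R|=1.05976 >1
  x=-3.245: |R|=1.04088 >1
Interval (-3.1429, 0).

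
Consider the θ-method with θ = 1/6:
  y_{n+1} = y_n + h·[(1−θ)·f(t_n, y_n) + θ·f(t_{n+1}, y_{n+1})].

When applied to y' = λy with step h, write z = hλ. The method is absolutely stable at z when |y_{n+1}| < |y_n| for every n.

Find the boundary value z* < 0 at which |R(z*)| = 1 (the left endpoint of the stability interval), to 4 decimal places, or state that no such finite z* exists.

With y'=λy (z=hλ):
  y_{n+1} = y_n + z·[5/6·y_n + 1/6·y_{n+1}] ⇒ (1 − 1/6z)y_{n+1} = (1 + 5/6z)y_n
  Hence R(z) = (1 + 5/6z)/(1 − 1/6z).

Need |R(x)|<1, x<0.
x=-1.24: |R|=0.0276
R=−1: 1+5/6x = −1+1/6x ⇒ -2/3x=2 ⇒ x=2/(-2/3)=-3.0000
Confirm numerically:
  x=-2.351: |R|=0.68914 <1
  x=-1.868: |R|=0.42450 <1
  x=-1.769: |R|=0.36620 <1
  x=-1.498: |R|=0.19872 <1
  x=-3.304: |R|=1.13070 >1
  x=-3.125: |R|=1.05479 >1
Interval (-3.0000, 0).

left endpoint -3.0000.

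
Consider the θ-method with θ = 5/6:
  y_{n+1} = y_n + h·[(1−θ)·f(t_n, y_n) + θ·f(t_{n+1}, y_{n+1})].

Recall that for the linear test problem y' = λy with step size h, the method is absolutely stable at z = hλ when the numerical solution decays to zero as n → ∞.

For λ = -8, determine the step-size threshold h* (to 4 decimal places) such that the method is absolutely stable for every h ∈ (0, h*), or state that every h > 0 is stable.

Set f=λy, z=hλ:
  y_{n+1} = y_n + z·[1/6·y_n + 5/6·y_{n+1}] ⇒ (1 − 5/6z)y_{n+1} = (1 + 1/6z)y_n
  R(z) = (1 + 1/6z)/(1 − 5/6z).

Boundary: |R(x)|=1, x<0.
x=-0.81: |R|=0.5164
x=-2: |R|=0.2500
x=-10: |R|=0.0714
x=-100: |R|=0.1858
θ=5/6≥1/2 ⇒ |1+1/6x|<|1−5/6x| ∀x<0 ⇒ unbounded interval.

unbounded; (−∞, 0). Any h>0 works for λ=-8.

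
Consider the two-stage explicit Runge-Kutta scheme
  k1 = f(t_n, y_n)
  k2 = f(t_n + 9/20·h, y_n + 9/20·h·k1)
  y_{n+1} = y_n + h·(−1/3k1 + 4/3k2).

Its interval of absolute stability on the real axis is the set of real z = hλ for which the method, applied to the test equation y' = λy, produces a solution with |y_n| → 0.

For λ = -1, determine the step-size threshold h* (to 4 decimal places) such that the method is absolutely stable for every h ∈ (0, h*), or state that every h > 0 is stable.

(-1.6667,0); λ=-1 ⇒ h* = (5/3)/1 = 1.6667.

With y'=λy (z=hλ):
  k1=λy_n ⇒ h·k1=z·y_n;  k2=λ(1+9/20z)y_n ⇒ h·k2=z(1+9/20z)y_n
  y_{n+1}/y_n = 1 − 1/3z + 4/3z(1+9/20z) = 1 + z + 3/5z²
  so R(z) = 1 + z + 3/5z².

Find x<0 with |R(x)|<1.
x=-0.66: |R|=0.6014
R=1: x+3/5x²=0 ⇒ x=−5/3=-1.6667; min R=1−1/(4·3/5)=0.5833>−1
Confirm numerically:
  x=-1.171: |R|=0.65174 <1
  x=-1.040: |R|=0.60896 <1
  x=-1.004: |R|=0.60081 <1
  x=-0.670: |R|=0.59934 <1
  x=-2.168: |R|=1.65213 >1
  x=-1.982: |R|=1.37499 >1
  x=-1.695: |R|=1.02881 >1
So |R|<1 on (-1.6667, 0).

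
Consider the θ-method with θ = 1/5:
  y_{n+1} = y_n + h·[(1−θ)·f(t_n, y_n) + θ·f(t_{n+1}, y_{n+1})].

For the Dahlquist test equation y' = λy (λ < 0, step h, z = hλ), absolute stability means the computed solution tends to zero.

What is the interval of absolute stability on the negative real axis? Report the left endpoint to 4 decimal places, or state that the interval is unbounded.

Set f=λy, z=hλ:
  y_{n+1} = y_n + z·[4/5·y_n + 1/5·y_{n+1}] ⇒ (1 − 1/5z)y_{n+1} = (1 + 4/5z)y_n
  ⇒ R(z) = (1 + 4/5z)/(1 − 1/5z).

Boundary: |R(x)|=1, x<0.
x=-1.07: |R|=0.1186
R=−1: 1+4/5x = −1+1/5x ⇒ -3/5x=2 ⇒ x=2/(-3/5)=-3.3333
Confirm numerically:
  x=-2.749: |R|=0.77378 <1
  x=-2.495: |R|=0.66444 <1
  x=-1.649: |R|=0.24004 <1
  x=-1.368: |R|=0.07412 <1
  x=-3.683: |R|=1.12081 >1
  x=-3.631: |R|=1.10346 >1
Interval (-3.3333, 0).

(-3.3333, 0).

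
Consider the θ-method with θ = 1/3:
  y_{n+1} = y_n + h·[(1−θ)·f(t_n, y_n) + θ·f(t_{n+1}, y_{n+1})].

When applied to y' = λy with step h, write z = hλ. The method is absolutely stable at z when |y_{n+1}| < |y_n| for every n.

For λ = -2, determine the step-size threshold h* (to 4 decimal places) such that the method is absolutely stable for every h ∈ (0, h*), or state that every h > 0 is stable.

(-6.0000,0); λ=-2 ⇒ h* = (6)/2 = 3.0000.

Set f=λy, z=hλ:
  y_{n+1} = y_n + z·[2/3·y_n + 1/3·y_{n+1}] ⇒ (1 − 1/3z)y_{n+1} = (1 + 2/3z)y_n
  R(z) = (1 + 2/3z)/(1 − 1/3z).

Find x<0 with |R(x)|<1.
x=-1.74: |R|=0.1013
R=−1: 1+2/3x = −1+1/3x ⇒ -1/3x=2 ⇒ x=2/(-1/3)=-6.0000
Confirm numerically:
  x=-4.990: |R|=0.87359 <1
  x=-4.610: |R|=0.81735 <1
  x=-4.177: |R|=0.74599 <1
  x=-3.233: |R|=0.55607 <1
  x=-6.138: |R|=1.01510 >1
  x=-6.126: |R|=1.01381 >1
Interval (-6.0000, 0).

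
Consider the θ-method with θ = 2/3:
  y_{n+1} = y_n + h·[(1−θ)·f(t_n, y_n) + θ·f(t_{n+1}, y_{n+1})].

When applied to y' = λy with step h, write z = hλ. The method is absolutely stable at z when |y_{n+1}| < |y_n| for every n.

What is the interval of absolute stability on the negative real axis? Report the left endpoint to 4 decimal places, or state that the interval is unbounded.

interval (−∞, 0).

With y'=λy (z=hλ):
  y_{n+1} = y_n + z·[1/3·y_n + 2/3·y_{n+1}] ⇒ (1 − 2/3z)y_{n+1} = (1 + 1/3z)y_n
  R(z) = (1 + 1/3z)/(1 − 2/3z).

Need |R(x)|<1, x<0.
x=-1.58: |R|=0.2305
x=-2: |R|=0.1429
x=-10: |R|=0.3043
x=-100: |R|=0.4778
θ=2/3≥1/2 ⇒ |1+1/3x|<|1−2/3x| ∀x<0 ⇒ interval (−∞,0).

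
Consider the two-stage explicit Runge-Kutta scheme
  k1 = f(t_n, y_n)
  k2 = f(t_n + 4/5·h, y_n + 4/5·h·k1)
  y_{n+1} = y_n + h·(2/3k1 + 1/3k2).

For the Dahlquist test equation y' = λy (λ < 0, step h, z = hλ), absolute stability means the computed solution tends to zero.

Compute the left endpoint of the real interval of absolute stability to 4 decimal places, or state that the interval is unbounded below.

With y'=λy (z=hλ):
  k1=λy_n ⇒ h·k1=z·y_n;  k2=λ(1+4/5z)y_n ⇒ h·k2=z(1+4/5z)y_n
  y_{n+1}/y_n = 1 + 2/3z + 1/3z(1+4/5z) = 1 + z + 4/15z²
  Hence R(z) = 1 + z + 4/15z².

Find x<0 with |R(x)|<1.
x=-1.27: |R|=0.1601
R=1: x+4/15x²=0 ⇒ x=−15/4=-3.7500; min R=1−1/(4·4/15)=0.0625>−1
Confirm numerically:
  x=-3.149: |R|=0.49532 <1
  x=-2.196: |R|=0.08998 <1
  x=-2.120: |R|=0.07851 <1
  x=-1.641: |R|=0.07710 <1
  x=-4.210: |R|=1.51643 >1
  x=-3.872: |R|=1.12597 >1
  x=-3.806: |R|=1.05684 >1
Interval (-3.7500, 0).

z* = -3.7500.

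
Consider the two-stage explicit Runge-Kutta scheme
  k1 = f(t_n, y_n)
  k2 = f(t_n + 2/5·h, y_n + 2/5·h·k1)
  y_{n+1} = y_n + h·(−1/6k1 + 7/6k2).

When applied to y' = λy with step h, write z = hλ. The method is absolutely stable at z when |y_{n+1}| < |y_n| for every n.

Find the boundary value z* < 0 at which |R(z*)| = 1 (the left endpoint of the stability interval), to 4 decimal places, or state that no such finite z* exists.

z* = -2.1429.

On y'=λy, z=hλ:
  k1=λy_n ⇒ h·k1=z·y_n;  k2=λ(1+2/5z)y_n ⇒ h·k2=z(1+2/5z)y_n
  y_{n+1}/y_n = 1 − 1/6z + 7/6z(1+2/5z) = 1 + z + 7/15z²
  ⇒ R(z) = 1 + z + 7/15z².

Need |R(x)|<1, x<0.
x=-1.58: |R|=0.5850
R=1: x+7/15x²=0 ⇒ x=−15/7=-2.1429; min R=1−1/(4·7/15)=0.4643>−1
Confirm numerically:
  x=-2.096: |R|=0.95417 <1
  x=-2.016: |R|=0.88065 <1
  x=-1.329: |R|=0.49525 <1
  x=-0.965: |R|=0.46957 <1
  x=-2.694: |R|=1.69290 >1
  x=-2.569: |R|=1.51089 >1
  x=-2.168: |R|=1.02544 >1
Interval (-2.1429, 0).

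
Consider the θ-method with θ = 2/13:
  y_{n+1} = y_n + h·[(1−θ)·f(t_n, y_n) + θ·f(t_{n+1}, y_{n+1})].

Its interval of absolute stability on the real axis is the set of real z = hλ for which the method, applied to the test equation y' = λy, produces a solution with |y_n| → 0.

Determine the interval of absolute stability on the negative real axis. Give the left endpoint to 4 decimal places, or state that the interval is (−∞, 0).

z∈(-2.8889,0).

Set f=λy, z=hλ:
  y_{n+1} = y_n + z·[11/13·y_n + 2/13·y_{n+1}] ⇒ (1 − 2/13z)y_{n+1} = (1 + 11/13z)y_n
  R(z) = (1 + 11/13z)/(1 − 2/13z).

Need |R(x)|<1, x<0.
x=-1.67: |R|=0.3286
R=−1: 1+11/13x = −1+2/13x ⇒ -9/13x=2 ⇒ x=2/(-9/13)=-2.8889
Confirm numerically:
  x=-2.790: |R|=0.95210 <1
  x=-2.372: |R|=0.73783 <1
  x=-2.107: |R|=0.59120 <1
  x=-1.394: |R|=0.14783 <1
  x=-3.451: |R|=1.25420 >1
  x=-2.989: |R|=1.04748 >1
Stable set (-2.8889, 0).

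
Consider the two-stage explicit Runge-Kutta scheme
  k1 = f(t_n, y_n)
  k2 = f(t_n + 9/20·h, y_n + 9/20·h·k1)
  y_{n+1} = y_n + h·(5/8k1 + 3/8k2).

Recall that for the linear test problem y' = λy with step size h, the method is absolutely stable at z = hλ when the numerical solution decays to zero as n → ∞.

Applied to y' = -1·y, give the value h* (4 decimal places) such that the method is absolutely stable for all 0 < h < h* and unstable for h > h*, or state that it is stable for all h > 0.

Set f=λy, z=hλ:
  k1=λy_n ⇒ h·k1=z·y_n;  k2=λ(1+9/20z)y_n ⇒ h·k2=z(1+9/20z)y_n
  y_{n+1}/y_n = 1 + 5/8z + 3/8z(1+9/20z) = 1 + z + 27/160z²
  Hence R(z) = 1 + z + 27/160z².

Find x<0 with |R(x)|<1.
x=-0.65: |R|=0.4213
R=1: x+27/160x²=0 ⇒ x=−160/27=-5.9259; min R=1−1/(4·27/160)=-0.4815>−1
Confirm numerically:
  x=-4.793: |R|=0.08367 <1
  x=-3.584: |R|=0.41640 <1
  x=-2.838: |R|=0.47885 <1
  x=-2.744: |R|=0.47339 <1
  x=-6.420: |R|=1.53527 >1
  x=-6.239: |R|=1.32961 >1
So |R|<1 on (-5.9259, 0).

(-5.9259,0); λ=-1 ⇒ h* = (160/27)/1 = 5.9259.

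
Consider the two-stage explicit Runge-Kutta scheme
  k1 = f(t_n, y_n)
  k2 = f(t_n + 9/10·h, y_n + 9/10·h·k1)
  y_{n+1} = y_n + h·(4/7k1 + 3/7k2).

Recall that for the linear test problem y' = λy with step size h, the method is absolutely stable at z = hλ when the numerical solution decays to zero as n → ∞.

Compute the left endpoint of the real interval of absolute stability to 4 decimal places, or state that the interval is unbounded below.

z* = -2.5926.

Test eqn y'=λy, z=hλ:
  k1=λy_n ⇒ h·k1=z·y_n;  k2=λ(1+9/10z)y_n ⇒ h·k2=z(1+9/10z)y_n
  y_{n+1}/y_n = 1 + 4/7z + 3/7z(1+9/10z) = 1 + z + 27/70z²
  Hence R(z) = 1 + z + 27/70z².

Solve |R(x)|<1 on ℝ⁻.
x=-1.48: |R|=0.3649
R=1: x+27/70x²=0 ⇒ x=−70/27=-2.5926; min R=1−1/(4·27/70)=0.3519>−1
Confirm numerically:
  x=-1.851: |R|=0.47053 <1
  x=-1.143: |R|=0.36092 <1
  x=-1.135: |R|=0.36189 <1
  x=-3.178: |R|=1.71759 >1
  x=-2.744: |R|=1.16025 >1
So |R|<1 on (-2.5926, 0).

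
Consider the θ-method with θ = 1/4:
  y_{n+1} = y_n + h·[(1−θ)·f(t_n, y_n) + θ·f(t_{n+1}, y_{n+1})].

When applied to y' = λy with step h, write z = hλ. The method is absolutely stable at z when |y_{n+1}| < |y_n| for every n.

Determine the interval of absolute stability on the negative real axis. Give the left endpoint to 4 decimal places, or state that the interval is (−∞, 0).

On y'=λy, z=hλ:
  y_{n+1} = y_n + z·[3/4·y_n + 1/4·y_{n+1}] ⇒ (1 − 1/4z)y_{n+1} = (1 + 3/4z)y_n
  Hence R(z) = (1 + 3/4z)/(1 − 1/4z).

Solve |R(x)|<1 on ℝ⁻.
x=-0.78: |R|=0.3473
R=−1: 1+3/4x = −1+1/4x ⇒ -1/2x=2 ⇒ x=2/(-1/2)=-4.0000
Confirm numerically:
  x=-3.916: |R|=0.97878 <1
  x=-2.292: |R|=0.45709 <1
  x=-2.080: |R|=0.36842 <1
  x=-4.309: |R|=1.07438 >1
  x=-4.082: |R|=1.02029 >1
Stable set (-4.0000, 0).

z∈(-4.0000,0).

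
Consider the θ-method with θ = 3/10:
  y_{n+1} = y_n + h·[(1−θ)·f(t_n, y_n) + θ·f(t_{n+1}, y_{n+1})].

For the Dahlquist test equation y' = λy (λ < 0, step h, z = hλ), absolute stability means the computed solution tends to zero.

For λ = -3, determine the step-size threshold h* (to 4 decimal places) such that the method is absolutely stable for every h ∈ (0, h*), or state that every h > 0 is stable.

(-5.0000,0); λ=-3 ⇒ h* = (5)/3 = 1.6667.

Test eqn y'=λy, z=hλ:
  y_{n+1} = y_n + z·[7/10·y_n + 3/10·y_{n+1}] ⇒ (1 − 3/10z)y_{n+1} = (1 + 7/10z)y_n
  R(z) = (1 + 7/10z)/(1 − 3/10z).

Need |R(x)|<1, x<0.
x=-1.55: |R|=0.0580
R=−1: 1+7/10x = −1+3/10x ⇒ -2/5x=2 ⇒ x=2/(-2/5)=-5.0000
Confirm numerically:
  x=-3.954: |R|=0.80862 <1
  x=-3.469: |R|=0.69991 <1
  x=-2.558: |R|=0.44732 <1
  x=-5.313: |R|=1.04827 >1
  x=-5.267: |R|=1.04139 >1
  x=-5.188: |R|=1.02942 >1
Stable set (-5.0000, 0).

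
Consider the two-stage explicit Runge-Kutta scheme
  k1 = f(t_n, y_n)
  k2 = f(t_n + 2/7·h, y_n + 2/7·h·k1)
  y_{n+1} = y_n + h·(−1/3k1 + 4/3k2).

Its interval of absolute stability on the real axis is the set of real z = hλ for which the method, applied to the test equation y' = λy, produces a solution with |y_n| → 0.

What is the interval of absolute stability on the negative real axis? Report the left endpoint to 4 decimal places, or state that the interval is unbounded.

(-2.6250, 0).

Test eqn y'=λy, z=hλ:
  k1=λy_n ⇒ h·k1=z·y_n;  k2=λ(1+2/7z)y_n ⇒ h·k2=z(1+2/7z)y_n
  y_{n+1}/y_n = 1 − 1/3z + 4/3z(1+2/7z) = 1 + z + 8/21z²
  R(z) = 1 + z + 8/21z².

Boundary: |R(x)|=1, x<0.
x=-1.29: |R|=0.3439
R=1: x+8/21x²=0 ⇒ x=−21/8=-2.6250; min R=1−1/(4·8/21)=0.3438>−1
Confirm numerically:
  x=-2.158: |R|=0.61608 <1
  x=-2.015: |R|=0.53175 <1
  x=-1.996: |R|=0.52172 <1
  x=-1.478: |R|=0.35418 <1
  x=-2.971: |R|=1.39161 >1
  x=-2.771: |R|=1.15412 >1
  x=-2.658: |R|=1.03341 >1
So |R|<1 on (-2.6250, 0).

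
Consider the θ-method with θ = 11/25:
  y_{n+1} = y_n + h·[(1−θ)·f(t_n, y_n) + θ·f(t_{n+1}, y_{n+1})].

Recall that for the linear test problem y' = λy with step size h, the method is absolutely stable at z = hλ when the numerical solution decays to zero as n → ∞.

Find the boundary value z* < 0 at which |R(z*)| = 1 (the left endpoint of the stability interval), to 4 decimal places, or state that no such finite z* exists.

z* = -16.6667.

Test eqn y'=λy, z=hλ:
  y_{n+1} = y_n + z·[14/25·y_n + 11/25·y_{n+1}] ⇒ (1 − 11/25z)y_{n+1} = (1 + 14/25z)y_n
  ⇒ R(z) = (1 + 14/25z)/(1 − 11/25z).

Need |R(x)|<1, x<0.
x=-0.3: |R|=0.7350
R=−1: 1+14/25x = −1+11/25x ⇒ -3/25x=2 ⇒ x=2/(-3/25)=-16.6667
Confirm numerically:
  x=-16.247: |R|=0.99382 <1
  x=-12.916: |R|=0.93265 <1
  x=-11.777: |R|=0.90508 <1
  x=-9.340: |R|=0.82793 <1
  x=-17.131: |R|=1.00653 >1
  x=-16.958: |R|=1.00413 >1
Interval (-16.6667, 0).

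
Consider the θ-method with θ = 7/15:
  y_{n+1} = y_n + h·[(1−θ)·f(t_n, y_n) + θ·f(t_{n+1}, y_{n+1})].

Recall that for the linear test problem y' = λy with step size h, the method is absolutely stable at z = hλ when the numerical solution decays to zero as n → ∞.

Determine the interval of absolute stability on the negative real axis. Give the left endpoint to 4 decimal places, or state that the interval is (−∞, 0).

z∈(-30.0000,0).

Set f=λy, z=hλ:
  y_{n+1} = y_n + z·[8/15·y_n + 7/15·y_{n+1}] ⇒ (1 − 7/15z)y_{n+1} = (1 + 8/15z)y_n
  ⇒ R(z) = (1 + 8/15z)/(1 − 7/15z).

Solve |R(x)|<1 on ℝ⁻.
x=-0.9: |R|=0.3662
R=−1: 1+8/15x = −1+7/15x ⇒ -1/15x=2 ⇒ x=2/(-1/15)=-30.0000
Confirm numerically:
  x=-24.324: |R|=0.96936 <1
  x=-19.360: |R|=0.92931 <1
  x=-13.772: |R|=0.85433 <1
  x=-12.783: |R|=0.83521 <1
  x=-30.156: |R|=1.00069 >1
  x=-30.094: |R|=1.00042 >1
  x=-30.073: |R|=1.00032 >1
So |R|<1 on (-30.0000, 0).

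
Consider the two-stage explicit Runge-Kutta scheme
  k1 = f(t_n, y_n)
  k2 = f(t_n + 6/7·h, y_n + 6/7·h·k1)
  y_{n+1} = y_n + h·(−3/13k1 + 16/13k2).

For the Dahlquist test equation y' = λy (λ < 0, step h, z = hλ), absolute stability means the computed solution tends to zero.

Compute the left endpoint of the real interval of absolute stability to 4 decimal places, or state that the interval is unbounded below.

Test eqn y'=λy, z=hλ:
  k1=λy_n ⇒ h·k1=z·y_n;  k2=λ(1+6/7z)y_n ⇒ h·k2=z(1+6/7z)y_n
  y_{n+1}/y_n = 1 − 3/13z + 16/13z(1+6/7z) = 1 + z + 96/91z²
  Hence R(z) = 1 + z + 96/91z².

Find x<0 with |R(x)|<1.
x=-1.21: |R|=1.3345
R=1: x+96/91x²=0 ⇒ x=−91/96=-0.9479; min R=1−1/(4·96/91)=0.7630>−1
Confirm numerically:
  x=-0.904: |R|=0.95812 <1
  x=-0.777: |R|=0.85990 <1
  x=-0.664: |R|=0.80112 <1
  x=-1.538: |R|=1.95741 >1
  x=-1.135: |R|=1.22401 >1
  x=-0.986: |R|=1.03961 >1
Interval (-0.9479, 0).

z* = -0.9479.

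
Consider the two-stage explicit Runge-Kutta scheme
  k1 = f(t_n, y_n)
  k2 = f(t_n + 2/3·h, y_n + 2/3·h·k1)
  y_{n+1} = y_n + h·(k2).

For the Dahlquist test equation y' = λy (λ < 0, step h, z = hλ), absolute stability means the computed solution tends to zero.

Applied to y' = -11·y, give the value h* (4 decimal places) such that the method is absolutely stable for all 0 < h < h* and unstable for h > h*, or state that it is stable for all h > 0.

(-1.5000,0); λ=-11 ⇒ h* = (3/2)/11 = 0.1364.

Set f=λy, z=hλ:
  k1=λy_n ⇒ h·k1=z·y_n;  k2=λ(1+2/3z)y_n ⇒ h·k2=z(1+2/3z)y_n
  y_{n+1}/y_n = 1 + z(1+2/3z) = 1 + z + 2/3z²
  R(z) = 1 + z + 2/3z².

Need |R(x)|<1, x<0.
x=-0.57: |R|=0.6466
R=1: x+2/3x²=0 ⇒ x=−3/2=-1.5000; min R=1−1/(4·2/3)=0.6250>−1
Confirm numerically:
  x=-1.327: |R|=0.84695 <1
  x=-1.230: |R|=0.77860 <1
  x=-1.219: |R|=0.77164 <1
  x=-0.950: |R|=0.65167 <1
  x=-1.987: |R|=1.64511 >1
  x=-1.916: |R|=1.53137 >1
  x=-1.548: |R|=1.04954 >1
Interval (-1.5000, 0).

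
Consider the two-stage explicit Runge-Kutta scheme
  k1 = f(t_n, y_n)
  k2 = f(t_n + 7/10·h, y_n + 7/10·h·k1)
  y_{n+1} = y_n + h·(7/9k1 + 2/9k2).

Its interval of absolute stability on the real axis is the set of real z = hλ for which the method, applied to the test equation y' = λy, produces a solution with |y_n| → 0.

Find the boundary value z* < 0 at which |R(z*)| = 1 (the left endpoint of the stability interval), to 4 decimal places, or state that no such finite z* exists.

Set f=λy, z=hλ:
  k1=λy_n ⇒ h·k1=z·y_n;  k2=λ(1+7/10z)y_n ⇒ h·k2=z(1+7/10z)y_n
  y_{n+1}/y_n = 1 + 7/9z + 2/9z(1+7/10z) = 1 + z + 7/45z²
  Hence R(z) = 1 + z + 7/45z².

Find x<0 with |R(x)|<1.
x=-1.36: |R|=0.0723
R=1: x+7/45x²=0 ⇒ x=−45/7=-6.4286; min R=1−1/(4·7/45)=-0.6071>−1
Confirm numerically:
  x=-6.008: |R|=0.60694 <1
  x=-4.192: |R|=0.45844 <1
  x=-4.094: |R|=0.48676 <1
  x=-3.750: |R|=0.56250 <1
  x=-6.878: |R|=1.48085 >1
  x=-6.800: |R|=1.39289 >1
So |R|<1 on (-6.4286, 0).

left endpoint -6.4286.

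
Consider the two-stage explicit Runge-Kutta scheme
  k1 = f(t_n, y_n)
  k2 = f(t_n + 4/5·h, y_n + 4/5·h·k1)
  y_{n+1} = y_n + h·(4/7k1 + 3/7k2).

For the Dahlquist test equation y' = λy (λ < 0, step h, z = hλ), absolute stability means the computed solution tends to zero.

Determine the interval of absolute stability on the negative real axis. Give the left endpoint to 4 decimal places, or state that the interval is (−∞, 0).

With y'=λy (z=hλ):
  k1=λy_n ⇒ h·k1=z·y_n;  k2=λ(1+4/5z)y_n ⇒ h·k2=z(1+4/5z)y_n
  y_{n+1}/y_n = 1 + 4/7z + 3/7z(1+4/5z) = 1 + z + 12/35z²
  R(z) = 1 + z + 12/35z².

Solve |R(x)|<1 on ℝ⁻.
x=-1.78: |R|=0.3063
R=1: x+12/35x²=0 ⇒ x=−35/12=-2.9167; min R=1−1/(4·12/35)=0.2708>−1
Confirm numerically:
  x=-1.980: |R|=0.36414 <1
  x=-1.708: |R|=0.29220 <1
  x=-1.516: |R|=0.27197 <1
  x=-3.284: |R|=1.41360 >1
  x=-3.215: |R|=1.32885 >1
Stable set (-2.9167, 0).

(-2.9167, 0).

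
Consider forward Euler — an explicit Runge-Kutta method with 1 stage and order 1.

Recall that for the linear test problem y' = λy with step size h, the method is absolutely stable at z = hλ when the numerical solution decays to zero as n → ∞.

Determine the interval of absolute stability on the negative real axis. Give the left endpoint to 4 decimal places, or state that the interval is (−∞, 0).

z∈(-2.0000,0).

With y'=λy (z=hλ):
  order 1, 1-stage ⇒ R(z)=1+z
  (e.g. R(-0.81)=0.19000, |R|=0.19000)

Solve |R(x)|<1 on ℝ⁻.
x=-0.81: |R|=0.1900
|R(-2.35)|=1.3500 |R(-1.87)|=0.8700 |R(-1.8)|=0.8000
Bisect:
  x_lo=-2.4609 |R|=1.4609  x_hi=-0.3510 |R|=0.6490
  mid=-1.40594 |R|=0.40594 →hi
  mid=-1.93344 |R|=0.93344 →hi
  mid=-2.19719 |R|=1.19719 →lo
  mid=-2.06531 |R|=1.06531 →lo
  mid=-1.99937 |R|=0.99937 →hi
  mid=-2.03234 |R|=1.03234 →lo
  mid=-2.01586 |R|=1.01586 →lo
  mid=-2.00762 |R|=1.00762 →lo
  mid=-2.00350 |R|=1.00350 →lo
  mid=-2.00143 |R|=1.00143 →lo
  ...
  [-2.00002,-1.99989] ⇒ x*=-2.0000
Stable set (-2.0000, 0).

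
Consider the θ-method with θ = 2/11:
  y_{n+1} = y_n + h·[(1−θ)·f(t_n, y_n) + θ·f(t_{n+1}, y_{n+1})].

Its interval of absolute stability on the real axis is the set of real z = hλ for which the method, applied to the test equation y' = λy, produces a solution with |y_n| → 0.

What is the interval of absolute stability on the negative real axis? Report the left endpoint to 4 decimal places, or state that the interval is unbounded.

(-3.1429, 0).

With y'=λy (z=hλ):
  y_{n+1} = y_n + z·[9/11·y_n + 2/11·y_{n+1}] ⇒ (1 − 2/11z)y_{n+1} = (1 + 9/11z)y_n
  ⇒ R(z) = (1 + 9/11z)/(1 − 2/11z).

Boundary: |R(x)|=1, x<0.
x=-1.69: |R|=0.2928
R=−1: 1+9/11x = −1+2/11x ⇒ -7/11x=2 ⇒ x=2/(-7/11)=-3.1429
Confirm numerically:
  x=-3.036: |R|=0.95619 <1
  x=-2.468: |R|=0.70356 <1
  x=-2.348: |R|=0.64551 <1
  x=-3.720: |R|=1.21909 >1
  x=-3.532: |R|=1.15080 >1
  x=-3.179: |R|=1.01458 >1
Interval (-3.1429, 0).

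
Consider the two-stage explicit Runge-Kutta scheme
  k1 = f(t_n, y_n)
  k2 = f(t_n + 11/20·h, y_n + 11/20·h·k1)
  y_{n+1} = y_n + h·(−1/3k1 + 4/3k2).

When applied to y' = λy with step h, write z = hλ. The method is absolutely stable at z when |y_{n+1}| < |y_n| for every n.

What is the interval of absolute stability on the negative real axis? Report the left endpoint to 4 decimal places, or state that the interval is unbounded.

(-1.3636, 0).

On y'=λy, z=hλ:
  k1=λy_n ⇒ h·k1=z·y_n;  k2=λ(1+11/20z)y_n ⇒ h·k2=z(1+11/20z)y_n
  y_{n+1}/y_n = 1 − 1/3z + 4/3z(1+11/20z) = 1 + z + 11/15z²
  R(z) = 1 + z + 11/15z².

Boundary: |R(x)|=1, x<0.
x=-1.19: |R|=0.8485
R=1: x+11/15x²=0 ⇒ x=−15/11=-1.3636; min R=1−1/(4·11/15)=0.6591>−1
Confirm numerically:
  x=-1.272: |R|=0.91452 <1
  x=-1.132: |R|=0.80771 <1
  x=-1.015: |R|=0.74050 <1
  x=-1.885: |R|=1.72070 >1
  x=-1.686: |R|=1.39857 >1
  x=-1.398: |R|=1.03523 >1
Stable set (-1.3636, 0).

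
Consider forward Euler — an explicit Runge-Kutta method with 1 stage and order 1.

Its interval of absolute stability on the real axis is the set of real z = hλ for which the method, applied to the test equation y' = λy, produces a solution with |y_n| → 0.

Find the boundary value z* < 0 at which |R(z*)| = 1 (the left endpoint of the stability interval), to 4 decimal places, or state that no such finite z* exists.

Set f=λy, z=hλ:
  order 1, 1-stage ⇒ R(z)=1+z
  (e.g. R(-0.69)=0.31000, |R|=0.31000)

Boundary: |R(x)|=1, x<0.
x=-0.69: |R|=0.3100
|R(-2.28)|=1.2800 |R(-1.53)|=0.5300 |R(-1.34)|=0.3400
Bisect:
  x_lo=-2.5011 |R|=1.5011  x_hi=-0.0981 |R|=0.9019
  mid=-1.29963 |R|=0.29963 →hi
  mid=-1.90038 |R|=0.90038 →hi
  mid=-2.20076 |R|=1.20076 →lo
  mid=-2.05057 |R|=1.05057 →lo
  mid=-1.97548 |R|=0.97548 →hi
  mid=-2.01302 |R|=1.01302 →lo
  mid=-1.99425 |R|=0.99425 →hi
  mid=-2.00364 |R|=1.00364 →lo
  mid=-1.99894 |R|=0.99894 →hi
  mid=-2.00129 |R|=1.00129 →lo
  ...
  [-2.00012,-1.99997] ⇒ x*=-2.0000
Interval (-2.0000, 0).

z* = -2.0000.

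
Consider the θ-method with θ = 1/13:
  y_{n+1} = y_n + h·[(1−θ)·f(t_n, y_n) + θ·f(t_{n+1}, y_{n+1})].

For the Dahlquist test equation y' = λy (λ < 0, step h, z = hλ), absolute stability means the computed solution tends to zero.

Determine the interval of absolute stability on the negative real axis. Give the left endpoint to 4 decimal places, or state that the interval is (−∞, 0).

(-2.3636, 0).

With y'=λy (z=hλ):
  y_{n+1} = y_n + z·[12/13·y_n + 1/13·y_{n+1}] ⇒ (1 − 1/13z)y_{n+1} = (1 + 12/13z)y_n
  so R(z) = (1 + 12/13z)/(1 − 1/13z).

Boundary: |R(x)|=1, x<0.
x=-0.34: |R|=0.6687
R=−1: 1+12/13x = −1+1/13x ⇒ -11/13x=2 ⇒ x=2/(-11/13)=-2.3636
Confirm numerically:
  x=-2.257: |R|=0.92312 <1
  x=-1.805: |R|=0.58494 <1
  x=-1.172: |R|=0.07508 <1
  x=-2.678: |R|=1.22056 >1
  x=-2.643: |R|=1.19645 >1
  x=-2.409: |R|=1.03238 >1
Stable set (-2.3636, 0).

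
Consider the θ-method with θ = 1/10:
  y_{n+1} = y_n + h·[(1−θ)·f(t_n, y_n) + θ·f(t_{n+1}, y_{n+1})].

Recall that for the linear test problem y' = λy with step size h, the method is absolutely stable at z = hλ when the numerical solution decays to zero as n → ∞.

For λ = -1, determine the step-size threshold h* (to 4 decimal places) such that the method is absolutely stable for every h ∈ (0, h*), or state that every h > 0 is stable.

(-2.5000,0); λ=-1 ⇒ h* = (5/2)/1 = 2.5000.

On y'=λy, z=hλ:
  y_{n+1} = y_n + z·[9/10·y_n + 1/10·y_{n+1}] ⇒ (1 − 1/10z)y_{n+1} = (1 + 9/10z)y_n
  ⇒ R(z) = (1 + 9/10z)/(1 − 1/10z).

Find x<0 with |R(x)|<1.
x=-1.55: |R|=0.3420
R=−1: 1+9/10x = −1+1/10x ⇒ -4/5x=2 ⇒ x=2/(-4/5)=-2.5000
Confirm numerically:
  x=-2.433: |R|=0.95689 <1
  x=-2.049: |R|=0.70056 <1
  x=-1.429: |R|=0.25033 <1
  x=-2.819: |R|=1.19908 >1
  x=-2.649: |R|=1.09424 >1
  x=-2.631: |R|=1.08297 >1
So |R|<1 on (-2.5000, 0).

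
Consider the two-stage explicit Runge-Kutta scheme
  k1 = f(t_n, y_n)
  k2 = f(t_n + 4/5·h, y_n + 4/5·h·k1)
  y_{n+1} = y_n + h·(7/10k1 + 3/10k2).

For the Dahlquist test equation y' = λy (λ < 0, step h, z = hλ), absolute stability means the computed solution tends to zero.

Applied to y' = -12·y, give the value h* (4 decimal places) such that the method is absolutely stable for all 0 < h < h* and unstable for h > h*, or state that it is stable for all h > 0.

(-4.1667,0); λ=-12 ⇒ h* = (25/6)/12 = 0.3472.

On y'=λy, z=hλ:
  k1=λy_n ⇒ h·k1=z·y_n;  k2=λ(1+4/5z)y_n ⇒ h·k2=z(1+4/5z)y_n
  y_{n+1}/y_n = 1 + 7/10z + 3/10z(1+4/5z) = 1 + z + 6/25z²
  so R(z) = 1 + z + 6/25z².

Need |R(x)|<1, x<0.
x=-1.56: |R|=0.0241
R=1: x+6/25x²=0 ⇒ x=−25/6=-4.1667; min R=1−1/(4·6/25)=-0.0417>−1
Confirm numerically:
  x=-3.950: |R|=0.79460 <1
  x=-2.839: |R|=0.09538 <1
  x=-2.774: |R|=0.07282 <1
  x=-2.306: |R|=0.02977 <1
  x=-4.365: |R|=1.20777 >1
  x=-4.194: |R|=1.02751 >1
Stable set (-4.1667, 0).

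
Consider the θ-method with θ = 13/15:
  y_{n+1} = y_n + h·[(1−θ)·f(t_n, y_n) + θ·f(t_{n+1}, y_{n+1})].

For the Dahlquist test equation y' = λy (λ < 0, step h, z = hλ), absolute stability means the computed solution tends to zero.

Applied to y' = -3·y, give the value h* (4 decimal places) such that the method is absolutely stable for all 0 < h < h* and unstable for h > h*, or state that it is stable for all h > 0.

With y'=λy (z=hλ):
  y_{n+1} = y_n + z·[2/15·y_n + 13/15·y_{n+1}] ⇒ (1 − 13/15z)y_{n+1} = (1 + 2/15z)y_n
  Hence R(z) = (1 + 2/15z)/(1 − 13/15z).

Boundary: |R(x)|=1, x<0.
x=-1.44: |R|=0.3594
x=-2: |R|=0.2683
x=-10: |R|=0.0345
x=-100: |R|=0.1407
θ=13/15≥1/2 ⇒ |1+2/15x|<|1−13/15x| ∀x<0 ⇒ stable on all of ℝ⁻.

(−∞, 0) — no finite endpoint. Any h>0 works for λ=-3.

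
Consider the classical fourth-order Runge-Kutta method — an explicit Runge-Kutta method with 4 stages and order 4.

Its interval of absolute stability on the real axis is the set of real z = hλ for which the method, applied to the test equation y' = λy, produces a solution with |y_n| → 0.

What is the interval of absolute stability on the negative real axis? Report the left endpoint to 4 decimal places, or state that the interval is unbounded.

Set f=λy, z=hλ:
  order 4, 4-stage ⇒ R(z)=1+z+z^2/2+z^3/6+z^4/24
  (e.g. R(-0.73)=0.48345, |R|=0.48345)

Boundary: |R(x)|=1, x<0.
x=-0.73: |R|=0.4834
|R(-2.05)|=0.3513 |R(-2.01)|=0.3367 |R(-0.73)|=0.4834
Bisect:
  x_lo=-3.6322 |R|=3.2298  x_hi=-0.1233 |R|=0.8840
  mid=-1.87775 |R|=0.29976 →hi
  mid=-2.75497 |R|=0.95523 →hi
  mid=-3.19358 |R|=1.81147 →lo
  mid=-2.97427 |R|=1.32437 →lo
  mid=-2.86462 |R|=1.12634 →lo
  mid=-2.80979 |R|=1.03757 →lo
  mid=-2.78238 |R|=0.99562 →hi
  mid=-2.79609 |R|=1.01640 →lo
  mid=-2.78923 |R|=1.00596 →lo
  ...
  [-2.78538,-2.78516] ⇒ x*=-2.7853
Stable set (-2.7853, 0).

z∈(-2.7853,0).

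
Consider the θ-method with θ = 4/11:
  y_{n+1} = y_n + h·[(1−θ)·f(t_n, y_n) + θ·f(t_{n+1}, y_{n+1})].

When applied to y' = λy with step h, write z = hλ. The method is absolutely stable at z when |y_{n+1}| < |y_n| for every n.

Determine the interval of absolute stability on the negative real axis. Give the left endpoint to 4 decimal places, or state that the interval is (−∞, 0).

z∈(-7.3333,0).

Set f=λy, z=hλ:
  y_{n+1} = y_n + z·[7/11·y_n + 4/11·y_{n+1}] ⇒ (1 − 4/11z)y_{n+1} = (1 + 7/11z)y_n
  Hence R(z) = (1 + 7/11z)/(1 − 4/11z).

Solve |R(x)|<1 on ℝ⁻.
x=-1.45: |R|=0.0506
R=−1: 1+7/11x = −1+4/11x ⇒ -3/11x=2 ⇒ x=2/(-3/11)=-7.3333
Confirm numerically:
  x=-6.479: |R|=0.93057 <1
  x=-6.317: |R|=0.91593 <1
  x=-4.980: |R|=0.77167 <1
  x=-4.377: |R|=0.68889 <1
  x=-7.540: |R|=1.01506 >1
  x=-7.390: |R|=1.00419 >1
So |R|<1 on (-7.3333, 0).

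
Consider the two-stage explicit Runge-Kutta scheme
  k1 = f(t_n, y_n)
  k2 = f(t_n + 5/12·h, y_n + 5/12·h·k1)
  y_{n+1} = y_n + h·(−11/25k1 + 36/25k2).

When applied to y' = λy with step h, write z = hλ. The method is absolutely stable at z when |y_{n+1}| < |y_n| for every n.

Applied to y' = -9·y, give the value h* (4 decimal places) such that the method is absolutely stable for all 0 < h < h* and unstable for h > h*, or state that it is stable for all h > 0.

Set f=λy, z=hλ:
  k1=λy_n ⇒ h·k1=z·y_n;  k2=λ(1+5/12z)y_n ⇒ h·k2=z(1+5/12z)y_n
  y_{n+1}/y_n = 1 − 11/25z + 36/25z(1+5/12z) = 1 + z + 3/5z²
  R(z) = 1 + z + 3/5z².

Need |R(x)|<1, x<0.
x=-0.71: |R|=0.5925
R=1: x+3/5x²=0 ⇒ x=−5/3=-1.6667; min R=1−1/(4·3/5)=0.5833>−1
Confirm numerically:
  x=-1.136: |R|=0.63830 <1
  x=-0.924: |R|=0.58827 <1
  x=-0.794: |R|=0.58426 <1
  x=-2.025: |R|=1.43537 >1
  x=-1.920: |R|=1.29184 >1
  x=-1.813: |R|=1.15918 >1
Stable set (-1.6667, 0).

(-1.6667,0); λ=-9 ⇒ h* = (5/3)/9 = 0.1852.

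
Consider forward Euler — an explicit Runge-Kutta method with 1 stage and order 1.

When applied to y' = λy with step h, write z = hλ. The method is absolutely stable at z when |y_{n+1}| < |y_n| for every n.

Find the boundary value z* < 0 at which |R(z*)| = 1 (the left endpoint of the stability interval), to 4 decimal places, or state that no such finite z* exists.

left endpoint -2.0000.

Test eqn y'=λy, z=hλ:
  order 1, 1-stage ⇒ R(z)=1+z
  (e.g. R(-1.16)=-0.16000, |R|=0.16000)

Boundary: |R(x)|=1, x<0.
x=-1.16: |R|=0.1600
|R(-2.4)|=1.4000 |R(-2.11)|=1.1100 |R(-1.51)|=0.5100
Bisect:
  x_lo=-2.7526 |R|=1.7526  x_hi=-0.2481 |R|=0.7519
  mid=-1.50033 |R|=0.50033 →hi
  mid=-2.12645 |R|=1.12645 →lo
  mid=-1.81339 |R|=0.81339 →hi
  mid=-1.96992 |R|=0.96992 →hi
  mid=-2.04818 |R|=1.04818 →lo
  mid=-2.00905 |R|=1.00905 →lo
  mid=-1.98949 |R|=0.98949 →hi
  mid=-1.99927 |R|=0.99927 →hi
  mid=-2.00416 |R|=1.00416 →lo
  ...
  [-2.00003,-1.99988] ⇒ x*=-2.0000
Stable set (-2.0000, 0).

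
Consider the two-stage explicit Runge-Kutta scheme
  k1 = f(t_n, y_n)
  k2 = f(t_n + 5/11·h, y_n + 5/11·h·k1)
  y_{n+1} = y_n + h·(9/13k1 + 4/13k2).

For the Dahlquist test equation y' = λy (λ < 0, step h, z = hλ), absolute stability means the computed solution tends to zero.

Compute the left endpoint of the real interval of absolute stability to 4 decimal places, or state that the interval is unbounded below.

left endpoint -7.1500.

Test eqn y'=λy, z=hλ:
  k1=λy_n ⇒ h·k1=z·y_n;  k2=λ(1+5/11z)y_n ⇒ h·k2=z(1+5/11z)y_n
  y_{n+1}/y_n = 1 + 9/13z + 4/13z(1+5/11z) = 1 + z + 20/143z²
  Hence R(z) = 1 + z + 20/143z².

Find x<0 with |R(x)|<1.
x=-0.31: |R|=0.7034
R=1: x+20/143x²=0 ⇒ x=−143/20=-7.1500; min R=1−1/(4·20/143)=-0.7875>−1
Confirm numerically:
  x=-5.960: |R|=0.00806 <1
  x=-4.057: |R|=0.75501 <1
  x=-2.983: |R|=0.73848 <1
  x=-7.722: |R|=1.61776 >1
  x=-7.335: |R|=1.18979 >1
  x=-7.333: |R|=1.18768 >1
Interval (-7.1500, 0).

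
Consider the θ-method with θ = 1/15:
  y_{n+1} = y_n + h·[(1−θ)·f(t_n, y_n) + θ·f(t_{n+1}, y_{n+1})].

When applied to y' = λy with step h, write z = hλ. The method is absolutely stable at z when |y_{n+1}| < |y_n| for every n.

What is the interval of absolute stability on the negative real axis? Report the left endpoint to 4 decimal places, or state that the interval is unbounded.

With y'=λy (z=hλ):
  y_{n+1} = y_n + z·[14/15·y_n + 1/15·y_{n+1}] ⇒ (1 − 1/15z)y_{n+1} = (1 + 14/15z)y_n
  R(z) = (1 + 14/15z)/(1 − 1/15z).

Need |R(x)|<1, x<0.
x=-1.33: |R|=0.2217
R=−1: 1+14/15x = −1+1/15x ⇒ -13/15x=2 ⇒ x=2/(-13/15)=-2.3077
Confirm numerically:
  x=-1.802: |R|=0.60874 <1
  x=-1.591: |R|=0.43843 <1
  x=-1.562: |R|=0.41468 <1
  x=-1.196: |R|=0.10768 <1
  x=-2.816: |R|=1.37090 >1
  x=-2.507: |R|=1.14800 >1
Stable set (-2.3077, 0).

z∈(-2.3077,0).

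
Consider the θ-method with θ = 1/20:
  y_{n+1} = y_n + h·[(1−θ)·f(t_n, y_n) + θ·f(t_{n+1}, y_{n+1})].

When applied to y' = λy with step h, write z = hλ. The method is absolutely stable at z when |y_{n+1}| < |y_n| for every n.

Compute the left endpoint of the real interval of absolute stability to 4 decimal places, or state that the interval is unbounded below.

On y'=λy, z=hλ:
  y_{n+1} = y_n + z·[19/20·y_n + 1/20·y_{n+1}] ⇒ (1 − 1/20z)y_{n+1} = (1 + 19/20z)y_n
  ⇒ R(z) = (1 + 19/20z)/(1 − 1/20z).

Find x<0 with |R(x)|<1.
x=-0.94: |R|=0.1022
R=−1: 1+19/20x = −1+1/20x ⇒ -9/10x=2 ⇒ x=2/(-9/10)=-2.2222
Confirm numerically:
  x=-2.036: |R|=0.84789 <1
  x=-1.701: |R|=0.56767 <1
  x=-1.620: |R|=0.49861 <1
  x=-1.215: |R|=0.14542 <1
  x=-2.706: |R|=1.38351 >1
  x=-2.456: |R|=1.18739 >1
Interval (-2.2222, 0).

z* = -2.2222.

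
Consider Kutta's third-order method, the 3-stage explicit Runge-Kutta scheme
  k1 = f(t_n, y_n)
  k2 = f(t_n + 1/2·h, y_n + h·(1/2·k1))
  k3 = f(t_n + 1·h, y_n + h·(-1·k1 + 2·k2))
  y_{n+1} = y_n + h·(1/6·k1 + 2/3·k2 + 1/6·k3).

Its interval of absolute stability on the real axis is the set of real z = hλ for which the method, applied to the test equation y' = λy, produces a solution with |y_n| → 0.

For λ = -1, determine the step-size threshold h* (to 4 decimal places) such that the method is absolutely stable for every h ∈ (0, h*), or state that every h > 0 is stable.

On y'=λy, z=hλ:
  order 3, 3-stage ⇒ R(z)=1+z+z^2/2+z^3/6
  (e.g. R(-0.5)=0.60417, |R|=0.60417)

Solve |R(x)|<1 on ℝ⁻.
x=-0.5: |R|=0.6042
|R(-2.87)|=1.6915 |R(-1.56)|=0.0241 |R(-0.86)|=0.4038
Bisect:
  x_lo=-3.1025 |R|=2.2670  x_hi=-0.1275 |R|=0.8803
  mid=-1.61499 |R|=0.01293 →hi
  mid=-2.35876 |R|=0.76414 →hi
  mid=-2.73064 |R|=1.39590 →lo
  mid=-2.54470 |R|=1.05331 →lo
  mid=-2.45173 |R|=0.90245 →hi
  mid=-2.49821 |R|=0.97626 →hi
  mid=-2.52146 |R|=1.01438 →lo
  ...
  [-2.51292,-2.51274] ⇒ x*=-2.5127
Stable set (-2.5127, 0).

(-2.5127,0); λ=-1 ⇒ h* = 2.5127.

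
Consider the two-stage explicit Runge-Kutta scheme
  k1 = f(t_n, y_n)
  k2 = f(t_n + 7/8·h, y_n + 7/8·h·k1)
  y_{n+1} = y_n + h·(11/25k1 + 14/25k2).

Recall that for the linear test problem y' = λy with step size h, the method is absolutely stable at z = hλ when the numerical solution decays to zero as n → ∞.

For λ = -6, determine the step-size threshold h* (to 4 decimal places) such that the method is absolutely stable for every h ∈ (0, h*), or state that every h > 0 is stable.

(-2.0408,0); λ=-6 ⇒ h* = (100/49)/6 = 0.3401.

Set f=λy, z=hλ:
  k1=λy_n ⇒ h·k1=z·y_n;  k2=λ(1+7/8z)y_n ⇒ h·k2=z(1+7/8z)y_n
  y_{n+1}/y_n = 1 + 11/25z + 14/25z(1+7/8z) = 1 + z + 49/100z²
  so R(z) = 1 + z + 49/100z².

Boundary: |R(x)|=1, x<0.
x=-1.39: |R|=0.5567
R=1: x+49/100x²=0 ⇒ x=−100/49=-2.0408; min R=1−1/(4·49/100)=0.4898>−1
Confirm numerically:
  x=-1.689: |R|=0.70883 <1
  x=-1.364: |R|=0.54764 <1
  x=-1.288: |R|=0.52488 <1
  x=-2.176: |R|=1.14414 >1
  x=-2.172: |R|=1.13962 >1
So |R|<1 on (-2.0408, 0).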